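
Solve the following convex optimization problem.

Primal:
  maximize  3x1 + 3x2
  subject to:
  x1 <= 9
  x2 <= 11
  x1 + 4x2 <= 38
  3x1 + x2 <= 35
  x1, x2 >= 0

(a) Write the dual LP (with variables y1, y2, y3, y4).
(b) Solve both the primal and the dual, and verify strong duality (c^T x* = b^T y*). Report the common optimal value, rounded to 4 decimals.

The standard primal-dual pair for 'max c^T x s.t. A x <= b, x >= 0' is:
  Dual:  min b^T y  s.t.  A^T y >= c,  y >= 0.

So the dual LP is:
  minimize  9y1 + 11y2 + 38y3 + 35y4
  subject to:
    y1 + y3 + 3y4 >= 3
    y2 + 4y3 + y4 >= 3
    y1, y2, y3, y4 >= 0

Solving the primal: x* = (9, 7.25).
  primal value c^T x* = 48.75.
Solving the dual: y* = (2.25, 0, 0.75, 0).
  dual value b^T y* = 48.75.
Strong duality: c^T x* = b^T y*. Confirmed.

48.75


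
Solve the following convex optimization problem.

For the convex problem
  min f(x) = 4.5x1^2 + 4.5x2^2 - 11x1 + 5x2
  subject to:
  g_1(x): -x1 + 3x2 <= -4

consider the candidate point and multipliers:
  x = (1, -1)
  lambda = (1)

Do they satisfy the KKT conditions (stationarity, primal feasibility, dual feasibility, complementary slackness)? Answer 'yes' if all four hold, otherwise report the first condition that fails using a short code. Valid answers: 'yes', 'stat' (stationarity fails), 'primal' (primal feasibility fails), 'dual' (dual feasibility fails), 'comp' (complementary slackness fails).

Gradient of f: grad f(x) = Q x + c = (-2, -4)
Constraint values g_i(x) = a_i^T x - b_i:
  g_1((1, -1)) = 0
Stationarity residual: grad f(x) + sum_i lambda_i a_i = (-3, -1)
  -> stationarity FAILS
Primal feasibility (all g_i <= 0): OK
Dual feasibility (all lambda_i >= 0): OK
Complementary slackness (lambda_i * g_i(x) = 0 for all i): OK

Verdict: the first failing condition is stationarity -> stat.

stat


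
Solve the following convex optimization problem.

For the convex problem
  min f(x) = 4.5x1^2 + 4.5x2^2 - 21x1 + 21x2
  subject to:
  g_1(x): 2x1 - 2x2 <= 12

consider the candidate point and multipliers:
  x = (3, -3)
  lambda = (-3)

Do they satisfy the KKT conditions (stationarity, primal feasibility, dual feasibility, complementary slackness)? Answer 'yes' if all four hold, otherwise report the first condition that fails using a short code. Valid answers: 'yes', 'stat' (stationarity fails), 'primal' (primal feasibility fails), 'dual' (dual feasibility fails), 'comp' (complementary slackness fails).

Gradient of f: grad f(x) = Q x + c = (6, -6)
Constraint values g_i(x) = a_i^T x - b_i:
  g_1((3, -3)) = 0
Stationarity residual: grad f(x) + sum_i lambda_i a_i = (0, 0)
  -> stationarity OK
Primal feasibility (all g_i <= 0): OK
Dual feasibility (all lambda_i >= 0): FAILS
Complementary slackness (lambda_i * g_i(x) = 0 for all i): OK

Verdict: the first failing condition is dual_feasibility -> dual.

dual


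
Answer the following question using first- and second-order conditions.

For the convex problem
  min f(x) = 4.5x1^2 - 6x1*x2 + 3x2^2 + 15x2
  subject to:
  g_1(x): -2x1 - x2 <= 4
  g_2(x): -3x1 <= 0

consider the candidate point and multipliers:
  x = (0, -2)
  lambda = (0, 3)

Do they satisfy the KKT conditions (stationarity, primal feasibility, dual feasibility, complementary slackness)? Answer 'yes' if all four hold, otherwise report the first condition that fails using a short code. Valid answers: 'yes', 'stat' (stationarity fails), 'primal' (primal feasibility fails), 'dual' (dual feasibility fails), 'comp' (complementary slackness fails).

Gradient of f: grad f(x) = Q x + c = (12, 3)
Constraint values g_i(x) = a_i^T x - b_i:
  g_1((0, -2)) = -2
  g_2((0, -2)) = 0
Stationarity residual: grad f(x) + sum_i lambda_i a_i = (3, 3)
  -> stationarity FAILS
Primal feasibility (all g_i <= 0): OK
Dual feasibility (all lambda_i >= 0): OK
Complementary slackness (lambda_i * g_i(x) = 0 for all i): OK

Verdict: the first failing condition is stationarity -> stat.

stat


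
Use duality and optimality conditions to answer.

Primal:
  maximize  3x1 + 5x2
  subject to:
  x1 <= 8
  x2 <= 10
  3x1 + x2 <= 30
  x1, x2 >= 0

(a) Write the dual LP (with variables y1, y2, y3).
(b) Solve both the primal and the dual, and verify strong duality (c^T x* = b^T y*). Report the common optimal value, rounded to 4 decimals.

The standard primal-dual pair for 'max c^T x s.t. A x <= b, x >= 0' is:
  Dual:  min b^T y  s.t.  A^T y >= c,  y >= 0.

So the dual LP is:
  minimize  8y1 + 10y2 + 30y3
  subject to:
    y1 + 3y3 >= 3
    y2 + y3 >= 5
    y1, y2, y3 >= 0

Solving the primal: x* = (6.6667, 10).
  primal value c^T x* = 70.
Solving the dual: y* = (0, 4, 1).
  dual value b^T y* = 70.
Strong duality: c^T x* = b^T y*. Confirmed.

70


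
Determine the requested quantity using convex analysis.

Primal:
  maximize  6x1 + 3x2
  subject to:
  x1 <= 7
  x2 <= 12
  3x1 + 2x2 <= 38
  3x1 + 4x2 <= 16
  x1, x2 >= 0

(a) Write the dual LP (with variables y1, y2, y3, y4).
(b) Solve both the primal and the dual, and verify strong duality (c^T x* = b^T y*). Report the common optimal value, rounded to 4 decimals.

The standard primal-dual pair for 'max c^T x s.t. A x <= b, x >= 0' is:
  Dual:  min b^T y  s.t.  A^T y >= c,  y >= 0.

So the dual LP is:
  minimize  7y1 + 12y2 + 38y3 + 16y4
  subject to:
    y1 + 3y3 + 3y4 >= 6
    y2 + 2y3 + 4y4 >= 3
    y1, y2, y3, y4 >= 0

Solving the primal: x* = (5.3333, 0).
  primal value c^T x* = 32.
Solving the dual: y* = (0, 0, 0, 2).
  dual value b^T y* = 32.
Strong duality: c^T x* = b^T y*. Confirmed.

32


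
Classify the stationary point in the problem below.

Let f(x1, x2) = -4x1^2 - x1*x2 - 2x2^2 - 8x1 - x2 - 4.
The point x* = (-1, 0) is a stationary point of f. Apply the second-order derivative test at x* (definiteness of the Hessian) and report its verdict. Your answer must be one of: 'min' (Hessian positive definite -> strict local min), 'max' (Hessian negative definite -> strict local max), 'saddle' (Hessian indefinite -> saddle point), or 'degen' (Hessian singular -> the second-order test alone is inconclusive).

Compute the Hessian H = grad^2 f:
  H = [[-8, -1], [-1, -4]]
Verify stationarity: grad f(x*) = H x* + g = (0, 0).
Eigenvalues of H: -8.2361, -3.7639.
Both eigenvalues < 0, so H is negative definite -> x* is a strict local max.

max


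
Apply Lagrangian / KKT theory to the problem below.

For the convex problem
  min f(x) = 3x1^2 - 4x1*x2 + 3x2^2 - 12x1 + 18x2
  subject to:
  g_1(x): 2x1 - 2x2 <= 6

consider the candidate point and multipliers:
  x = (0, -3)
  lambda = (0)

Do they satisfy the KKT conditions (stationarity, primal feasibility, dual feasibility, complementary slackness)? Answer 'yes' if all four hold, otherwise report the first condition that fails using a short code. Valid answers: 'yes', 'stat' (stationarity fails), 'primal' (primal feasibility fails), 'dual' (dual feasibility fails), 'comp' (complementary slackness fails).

Gradient of f: grad f(x) = Q x + c = (0, 0)
Constraint values g_i(x) = a_i^T x - b_i:
  g_1((0, -3)) = 0
Stationarity residual: grad f(x) + sum_i lambda_i a_i = (0, 0)
  -> stationarity OK
Primal feasibility (all g_i <= 0): OK
Dual feasibility (all lambda_i >= 0): OK
Complementary slackness (lambda_i * g_i(x) = 0 for all i): OK

Verdict: yes, KKT holds.

yes


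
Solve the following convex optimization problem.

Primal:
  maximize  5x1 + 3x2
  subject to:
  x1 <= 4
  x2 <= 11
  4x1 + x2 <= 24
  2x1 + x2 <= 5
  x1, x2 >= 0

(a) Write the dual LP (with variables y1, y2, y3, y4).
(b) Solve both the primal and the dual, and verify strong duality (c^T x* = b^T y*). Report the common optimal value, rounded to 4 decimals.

The standard primal-dual pair for 'max c^T x s.t. A x <= b, x >= 0' is:
  Dual:  min b^T y  s.t.  A^T y >= c,  y >= 0.

So the dual LP is:
  minimize  4y1 + 11y2 + 24y3 + 5y4
  subject to:
    y1 + 4y3 + 2y4 >= 5
    y2 + y3 + y4 >= 3
    y1, y2, y3, y4 >= 0

Solving the primal: x* = (0, 5).
  primal value c^T x* = 15.
Solving the dual: y* = (0, 0, 0, 3).
  dual value b^T y* = 15.
Strong duality: c^T x* = b^T y*. Confirmed.

15


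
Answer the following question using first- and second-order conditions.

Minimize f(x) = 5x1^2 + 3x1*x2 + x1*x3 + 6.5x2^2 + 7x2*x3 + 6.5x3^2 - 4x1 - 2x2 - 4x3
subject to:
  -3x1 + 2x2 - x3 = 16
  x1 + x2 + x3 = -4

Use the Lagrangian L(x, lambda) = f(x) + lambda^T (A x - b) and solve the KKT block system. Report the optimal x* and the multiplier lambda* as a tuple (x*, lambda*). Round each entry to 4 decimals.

Form the Lagrangian:
  L(x, lambda) = (1/2) x^T Q x + c^T x + lambda^T (A x - b)
Stationarity (grad_x L = 0): Q x + c + A^T lambda = 0.
Primal feasibility: A x = b.

This gives the KKT block system:
  [ Q   A^T ] [ x     ]   [-c ]
  [ A    0  ] [ lambda ] = [ b ]

Solving the linear system:
  x*      = (-3.4955, 1.6697, -2.1742)
  lambda* = (-6.024, 18.048)
  f(x*)   = 93.958

x* = (-3.4955, 1.6697, -2.1742), lambda* = (-6.024, 18.048)


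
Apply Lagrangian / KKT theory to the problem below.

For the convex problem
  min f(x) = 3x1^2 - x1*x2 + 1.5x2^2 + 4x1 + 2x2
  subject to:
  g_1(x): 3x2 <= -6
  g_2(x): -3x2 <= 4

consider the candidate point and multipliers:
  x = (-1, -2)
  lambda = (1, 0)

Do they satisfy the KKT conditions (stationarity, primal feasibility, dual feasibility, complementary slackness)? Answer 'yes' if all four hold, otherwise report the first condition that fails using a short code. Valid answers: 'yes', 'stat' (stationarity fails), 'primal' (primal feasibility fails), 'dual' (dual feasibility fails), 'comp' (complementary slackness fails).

Gradient of f: grad f(x) = Q x + c = (0, -3)
Constraint values g_i(x) = a_i^T x - b_i:
  g_1((-1, -2)) = 0
  g_2((-1, -2)) = 2
Stationarity residual: grad f(x) + sum_i lambda_i a_i = (0, 0)
  -> stationarity OK
Primal feasibility (all g_i <= 0): FAILS
Dual feasibility (all lambda_i >= 0): OK
Complementary slackness (lambda_i * g_i(x) = 0 for all i): OK

Verdict: the first failing condition is primal_feasibility -> primal.

primal


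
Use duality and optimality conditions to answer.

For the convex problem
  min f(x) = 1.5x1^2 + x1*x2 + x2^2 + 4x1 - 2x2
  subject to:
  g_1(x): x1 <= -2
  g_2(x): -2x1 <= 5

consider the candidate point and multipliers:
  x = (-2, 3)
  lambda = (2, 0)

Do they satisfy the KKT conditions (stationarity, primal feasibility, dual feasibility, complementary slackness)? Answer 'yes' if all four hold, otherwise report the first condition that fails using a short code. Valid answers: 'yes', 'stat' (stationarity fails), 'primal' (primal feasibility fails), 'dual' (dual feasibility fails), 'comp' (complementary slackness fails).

Gradient of f: grad f(x) = Q x + c = (1, 2)
Constraint values g_i(x) = a_i^T x - b_i:
  g_1((-2, 3)) = 0
  g_2((-2, 3)) = -1
Stationarity residual: grad f(x) + sum_i lambda_i a_i = (3, 2)
  -> stationarity FAILS
Primal feasibility (all g_i <= 0): OK
Dual feasibility (all lambda_i >= 0): OK
Complementary slackness (lambda_i * g_i(x) = 0 for all i): OK

Verdict: the first failing condition is stationarity -> stat.

stat


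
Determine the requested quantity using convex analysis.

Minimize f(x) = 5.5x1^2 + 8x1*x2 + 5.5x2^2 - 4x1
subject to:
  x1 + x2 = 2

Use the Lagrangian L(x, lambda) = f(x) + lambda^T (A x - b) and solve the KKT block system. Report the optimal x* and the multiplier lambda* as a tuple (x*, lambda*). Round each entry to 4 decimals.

Form the Lagrangian:
  L(x, lambda) = (1/2) x^T Q x + c^T x + lambda^T (A x - b)
Stationarity (grad_x L = 0): Q x + c + A^T lambda = 0.
Primal feasibility: A x = b.

This gives the KKT block system:
  [ Q   A^T ] [ x     ]   [-c ]
  [ A    0  ] [ lambda ] = [ b ]

Solving the linear system:
  x*      = (1.6667, 0.3333)
  lambda* = (-17)
  f(x*)   = 13.6667

x* = (1.6667, 0.3333), lambda* = (-17)


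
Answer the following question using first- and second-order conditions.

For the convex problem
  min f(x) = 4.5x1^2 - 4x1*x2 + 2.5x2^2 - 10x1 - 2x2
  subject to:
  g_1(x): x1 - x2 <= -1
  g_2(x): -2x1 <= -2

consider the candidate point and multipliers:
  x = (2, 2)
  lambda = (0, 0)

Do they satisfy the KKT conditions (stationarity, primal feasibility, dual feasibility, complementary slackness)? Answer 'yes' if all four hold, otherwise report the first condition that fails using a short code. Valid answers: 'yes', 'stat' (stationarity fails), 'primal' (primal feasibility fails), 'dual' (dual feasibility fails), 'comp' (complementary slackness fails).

Gradient of f: grad f(x) = Q x + c = (0, 0)
Constraint values g_i(x) = a_i^T x - b_i:
  g_1((2, 2)) = 1
  g_2((2, 2)) = -2
Stationarity residual: grad f(x) + sum_i lambda_i a_i = (0, 0)
  -> stationarity OK
Primal feasibility (all g_i <= 0): FAILS
Dual feasibility (all lambda_i >= 0): OK
Complementary slackness (lambda_i * g_i(x) = 0 for all i): OK

Verdict: the first failing condition is primal_feasibility -> primal.

primal


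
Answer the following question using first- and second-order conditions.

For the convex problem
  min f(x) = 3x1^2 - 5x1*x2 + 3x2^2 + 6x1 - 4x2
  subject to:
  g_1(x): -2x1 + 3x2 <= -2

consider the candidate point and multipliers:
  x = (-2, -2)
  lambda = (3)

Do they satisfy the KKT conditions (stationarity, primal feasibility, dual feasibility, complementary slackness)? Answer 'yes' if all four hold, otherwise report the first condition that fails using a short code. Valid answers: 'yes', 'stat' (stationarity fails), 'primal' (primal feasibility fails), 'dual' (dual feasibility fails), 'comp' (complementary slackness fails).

Gradient of f: grad f(x) = Q x + c = (4, -6)
Constraint values g_i(x) = a_i^T x - b_i:
  g_1((-2, -2)) = 0
Stationarity residual: grad f(x) + sum_i lambda_i a_i = (-2, 3)
  -> stationarity FAILS
Primal feasibility (all g_i <= 0): OK
Dual feasibility (all lambda_i >= 0): OK
Complementary slackness (lambda_i * g_i(x) = 0 for all i): OK

Verdict: the first failing condition is stationarity -> stat.

stat


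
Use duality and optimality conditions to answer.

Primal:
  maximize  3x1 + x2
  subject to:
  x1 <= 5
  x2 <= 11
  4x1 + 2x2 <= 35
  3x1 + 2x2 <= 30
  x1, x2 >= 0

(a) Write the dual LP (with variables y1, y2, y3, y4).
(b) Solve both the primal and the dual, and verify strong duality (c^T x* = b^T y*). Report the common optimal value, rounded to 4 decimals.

The standard primal-dual pair for 'max c^T x s.t. A x <= b, x >= 0' is:
  Dual:  min b^T y  s.t.  A^T y >= c,  y >= 0.

So the dual LP is:
  minimize  5y1 + 11y2 + 35y3 + 30y4
  subject to:
    y1 + 4y3 + 3y4 >= 3
    y2 + 2y3 + 2y4 >= 1
    y1, y2, y3, y4 >= 0

Solving the primal: x* = (5, 7.5).
  primal value c^T x* = 22.5.
Solving the dual: y* = (1.5, 0, 0, 0.5).
  dual value b^T y* = 22.5.
Strong duality: c^T x* = b^T y*. Confirmed.

22.5


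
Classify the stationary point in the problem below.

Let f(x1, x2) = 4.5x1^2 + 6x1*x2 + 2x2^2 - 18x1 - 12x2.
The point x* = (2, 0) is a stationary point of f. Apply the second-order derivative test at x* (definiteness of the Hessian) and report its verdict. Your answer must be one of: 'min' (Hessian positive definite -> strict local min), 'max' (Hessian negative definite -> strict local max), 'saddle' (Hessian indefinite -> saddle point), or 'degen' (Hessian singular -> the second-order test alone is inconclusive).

Compute the Hessian H = grad^2 f:
  H = [[9, 6], [6, 4]]
Verify stationarity: grad f(x*) = H x* + g = (0, 0).
Eigenvalues of H: 0, 13.
H has a zero eigenvalue (singular; positive semidefinite but not definite), so H is neither positive definite, negative definite, nor indefinite. The second-order test alone is inconclusive -> degen.
(Indeed, f is constant along the null direction of H through x*, so x* is not a strict local extremum.)

degen


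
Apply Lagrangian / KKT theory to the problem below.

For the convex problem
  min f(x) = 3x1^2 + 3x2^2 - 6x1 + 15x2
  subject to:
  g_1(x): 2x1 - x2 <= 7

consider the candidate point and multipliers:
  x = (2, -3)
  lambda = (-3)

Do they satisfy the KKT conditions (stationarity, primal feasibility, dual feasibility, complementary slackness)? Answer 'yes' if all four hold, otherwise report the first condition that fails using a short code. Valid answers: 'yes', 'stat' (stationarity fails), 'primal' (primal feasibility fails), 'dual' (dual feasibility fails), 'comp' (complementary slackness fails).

Gradient of f: grad f(x) = Q x + c = (6, -3)
Constraint values g_i(x) = a_i^T x - b_i:
  g_1((2, -3)) = 0
Stationarity residual: grad f(x) + sum_i lambda_i a_i = (0, 0)
  -> stationarity OK
Primal feasibility (all g_i <= 0): OK
Dual feasibility (all lambda_i >= 0): FAILS
Complementary slackness (lambda_i * g_i(x) = 0 for all i): OK

Verdict: the first failing condition is dual_feasibility -> dual.

dual


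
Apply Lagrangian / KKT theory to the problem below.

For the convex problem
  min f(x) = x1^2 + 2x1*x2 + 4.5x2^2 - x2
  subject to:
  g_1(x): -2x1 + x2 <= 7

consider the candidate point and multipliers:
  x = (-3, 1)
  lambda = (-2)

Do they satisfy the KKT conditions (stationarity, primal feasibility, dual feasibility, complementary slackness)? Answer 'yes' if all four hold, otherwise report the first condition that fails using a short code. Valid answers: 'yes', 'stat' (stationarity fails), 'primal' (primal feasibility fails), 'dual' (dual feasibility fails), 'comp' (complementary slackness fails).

Gradient of f: grad f(x) = Q x + c = (-4, 2)
Constraint values g_i(x) = a_i^T x - b_i:
  g_1((-3, 1)) = 0
Stationarity residual: grad f(x) + sum_i lambda_i a_i = (0, 0)
  -> stationarity OK
Primal feasibility (all g_i <= 0): OK
Dual feasibility (all lambda_i >= 0): FAILS
Complementary slackness (lambda_i * g_i(x) = 0 for all i): OK

Verdict: the first failing condition is dual_feasibility -> dual.

dual


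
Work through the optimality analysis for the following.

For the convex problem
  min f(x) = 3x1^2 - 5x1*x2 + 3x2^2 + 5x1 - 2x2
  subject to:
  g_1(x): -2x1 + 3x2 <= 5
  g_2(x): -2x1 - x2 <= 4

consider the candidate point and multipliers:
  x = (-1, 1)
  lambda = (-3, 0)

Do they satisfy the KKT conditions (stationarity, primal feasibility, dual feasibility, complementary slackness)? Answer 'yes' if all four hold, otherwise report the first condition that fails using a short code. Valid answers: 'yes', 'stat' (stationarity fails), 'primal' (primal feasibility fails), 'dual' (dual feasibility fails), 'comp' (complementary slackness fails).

Gradient of f: grad f(x) = Q x + c = (-6, 9)
Constraint values g_i(x) = a_i^T x - b_i:
  g_1((-1, 1)) = 0
  g_2((-1, 1)) = -3
Stationarity residual: grad f(x) + sum_i lambda_i a_i = (0, 0)
  -> stationarity OK
Primal feasibility (all g_i <= 0): OK
Dual feasibility (all lambda_i >= 0): FAILS
Complementary slackness (lambda_i * g_i(x) = 0 for all i): OK

Verdict: the first failing condition is dual_feasibility -> dual.

dual


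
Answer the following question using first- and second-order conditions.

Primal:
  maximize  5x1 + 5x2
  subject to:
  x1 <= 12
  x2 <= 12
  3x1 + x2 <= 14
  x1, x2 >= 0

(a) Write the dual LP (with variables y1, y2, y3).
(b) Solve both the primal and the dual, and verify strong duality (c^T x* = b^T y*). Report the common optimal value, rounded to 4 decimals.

The standard primal-dual pair for 'max c^T x s.t. A x <= b, x >= 0' is:
  Dual:  min b^T y  s.t.  A^T y >= c,  y >= 0.

So the dual LP is:
  minimize  12y1 + 12y2 + 14y3
  subject to:
    y1 + 3y3 >= 5
    y2 + y3 >= 5
    y1, y2, y3 >= 0

Solving the primal: x* = (0.6667, 12).
  primal value c^T x* = 63.3333.
Solving the dual: y* = (0, 3.3333, 1.6667).
  dual value b^T y* = 63.3333.
Strong duality: c^T x* = b^T y*. Confirmed.

63.3333


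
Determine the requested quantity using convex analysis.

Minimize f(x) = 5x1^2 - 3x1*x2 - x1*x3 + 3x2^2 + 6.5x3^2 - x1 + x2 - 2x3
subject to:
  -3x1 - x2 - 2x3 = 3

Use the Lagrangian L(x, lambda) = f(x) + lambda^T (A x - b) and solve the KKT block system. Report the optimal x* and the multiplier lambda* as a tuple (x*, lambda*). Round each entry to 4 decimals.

Form the Lagrangian:
  L(x, lambda) = (1/2) x^T Q x + c^T x + lambda^T (A x - b)
Stationarity (grad_x L = 0): Q x + c + A^T lambda = 0.
Primal feasibility: A x = b.

This gives the KKT block system:
  [ Q   A^T ] [ x     ]   [-c ]
  [ A    0  ] [ lambda ] = [ b ]

Solving the linear system:
  x*      = (-0.6438, -0.7657, -0.1515)
  lambda* = (-1.663)
  f(x*)   = 2.585

x* = (-0.6438, -0.7657, -0.1515), lambda* = (-1.663)


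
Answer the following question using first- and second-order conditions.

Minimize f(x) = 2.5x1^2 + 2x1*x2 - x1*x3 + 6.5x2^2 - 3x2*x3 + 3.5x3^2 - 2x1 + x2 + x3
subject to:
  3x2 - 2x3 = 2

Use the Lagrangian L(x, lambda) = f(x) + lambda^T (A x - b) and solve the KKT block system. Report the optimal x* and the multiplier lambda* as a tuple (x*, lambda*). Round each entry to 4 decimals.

Form the Lagrangian:
  L(x, lambda) = (1/2) x^T Q x + c^T x + lambda^T (A x - b)
Stationarity (grad_x L = 0): Q x + c + A^T lambda = 0.
Primal feasibility: A x = b.

This gives the KKT block system:
  [ Q   A^T ] [ x     ]   [-c ]
  [ A    0  ] [ lambda ] = [ b ]

Solving the linear system:
  x*      = (0.1751, 0.2487, -0.6269)
  lambda* = (-2.1548)
  f(x*)   = 1.7906

x* = (0.1751, 0.2487, -0.6269), lambda* = (-2.1548)


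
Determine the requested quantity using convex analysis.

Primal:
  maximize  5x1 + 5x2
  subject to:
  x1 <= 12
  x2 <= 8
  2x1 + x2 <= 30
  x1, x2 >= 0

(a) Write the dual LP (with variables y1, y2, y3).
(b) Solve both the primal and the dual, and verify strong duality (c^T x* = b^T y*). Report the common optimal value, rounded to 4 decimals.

The standard primal-dual pair for 'max c^T x s.t. A x <= b, x >= 0' is:
  Dual:  min b^T y  s.t.  A^T y >= c,  y >= 0.

So the dual LP is:
  minimize  12y1 + 8y2 + 30y3
  subject to:
    y1 + 2y3 >= 5
    y2 + y3 >= 5
    y1, y2, y3 >= 0

Solving the primal: x* = (11, 8).
  primal value c^T x* = 95.
Solving the dual: y* = (0, 2.5, 2.5).
  dual value b^T y* = 95.
Strong duality: c^T x* = b^T y*. Confirmed.

95


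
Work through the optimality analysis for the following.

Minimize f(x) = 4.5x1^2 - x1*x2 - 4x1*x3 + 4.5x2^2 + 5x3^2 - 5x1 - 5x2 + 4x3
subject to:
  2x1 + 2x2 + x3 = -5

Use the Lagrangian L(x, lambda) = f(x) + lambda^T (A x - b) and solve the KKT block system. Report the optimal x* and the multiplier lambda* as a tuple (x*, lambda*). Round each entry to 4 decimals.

Form the Lagrangian:
  L(x, lambda) = (1/2) x^T Q x + c^T x + lambda^T (A x - b)
Stationarity (grad_x L = 0): Q x + c + A^T lambda = 0.
Primal feasibility: A x = b.

This gives the KKT block system:
  [ Q   A^T ] [ x     ]   [-c ]
  [ A    0  ] [ lambda ] = [ b ]

Solving the linear system:
  x*      = (-1.1824, -0.6414, -1.3525)
  lambda* = (4.7951)
  f(x*)   = 13.8422

x* = (-1.1824, -0.6414, -1.3525), lambda* = (4.7951)


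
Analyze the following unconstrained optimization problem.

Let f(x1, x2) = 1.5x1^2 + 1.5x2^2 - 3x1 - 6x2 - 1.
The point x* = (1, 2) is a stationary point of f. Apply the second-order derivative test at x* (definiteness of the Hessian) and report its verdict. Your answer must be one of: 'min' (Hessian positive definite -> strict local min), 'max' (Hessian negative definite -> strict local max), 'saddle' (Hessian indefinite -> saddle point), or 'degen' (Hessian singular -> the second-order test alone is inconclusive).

Compute the Hessian H = grad^2 f:
  H = [[3, 0], [0, 3]]
Verify stationarity: grad f(x*) = H x* + g = (0, 0).
Eigenvalues of H: 3, 3.
Both eigenvalues > 0, so H is positive definite -> x* is a strict local min.

min


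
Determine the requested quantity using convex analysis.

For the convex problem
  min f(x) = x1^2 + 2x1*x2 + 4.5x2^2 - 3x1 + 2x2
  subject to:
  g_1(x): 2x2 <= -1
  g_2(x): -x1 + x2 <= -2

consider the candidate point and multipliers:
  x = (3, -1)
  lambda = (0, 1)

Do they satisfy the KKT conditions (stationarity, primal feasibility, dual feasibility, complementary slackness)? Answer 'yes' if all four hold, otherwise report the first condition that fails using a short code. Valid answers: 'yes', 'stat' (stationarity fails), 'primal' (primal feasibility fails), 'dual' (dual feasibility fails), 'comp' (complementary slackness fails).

Gradient of f: grad f(x) = Q x + c = (1, -1)
Constraint values g_i(x) = a_i^T x - b_i:
  g_1((3, -1)) = -1
  g_2((3, -1)) = -2
Stationarity residual: grad f(x) + sum_i lambda_i a_i = (0, 0)
  -> stationarity OK
Primal feasibility (all g_i <= 0): OK
Dual feasibility (all lambda_i >= 0): OK
Complementary slackness (lambda_i * g_i(x) = 0 for all i): FAILS

Verdict: the first failing condition is complementary_slackness -> comp.

comp


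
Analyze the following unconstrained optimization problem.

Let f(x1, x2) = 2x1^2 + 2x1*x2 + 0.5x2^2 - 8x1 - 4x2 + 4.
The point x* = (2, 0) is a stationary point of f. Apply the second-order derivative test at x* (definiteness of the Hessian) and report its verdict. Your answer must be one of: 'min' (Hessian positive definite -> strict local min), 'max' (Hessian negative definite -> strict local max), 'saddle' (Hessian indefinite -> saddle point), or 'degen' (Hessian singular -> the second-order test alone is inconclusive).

Compute the Hessian H = grad^2 f:
  H = [[4, 2], [2, 1]]
Verify stationarity: grad f(x*) = H x* + g = (0, 0).
Eigenvalues of H: 0, 5.
H has a zero eigenvalue (singular; positive semidefinite but not definite), so H is neither positive definite, negative definite, nor indefinite. The second-order test alone is inconclusive -> degen.
(Indeed, f is constant along the null direction of H through x*, so x* is not a strict local extremum.)

degen


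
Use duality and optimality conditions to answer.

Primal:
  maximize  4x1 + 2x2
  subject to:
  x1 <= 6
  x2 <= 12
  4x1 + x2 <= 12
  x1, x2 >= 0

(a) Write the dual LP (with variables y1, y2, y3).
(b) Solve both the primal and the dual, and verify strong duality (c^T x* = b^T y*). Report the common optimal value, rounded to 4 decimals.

The standard primal-dual pair for 'max c^T x s.t. A x <= b, x >= 0' is:
  Dual:  min b^T y  s.t.  A^T y >= c,  y >= 0.

So the dual LP is:
  minimize  6y1 + 12y2 + 12y3
  subject to:
    y1 + 4y3 >= 4
    y2 + y3 >= 2
    y1, y2, y3 >= 0

Solving the primal: x* = (0, 12).
  primal value c^T x* = 24.
Solving the dual: y* = (0, 1, 1).
  dual value b^T y* = 24.
Strong duality: c^T x* = b^T y*. Confirmed.

24


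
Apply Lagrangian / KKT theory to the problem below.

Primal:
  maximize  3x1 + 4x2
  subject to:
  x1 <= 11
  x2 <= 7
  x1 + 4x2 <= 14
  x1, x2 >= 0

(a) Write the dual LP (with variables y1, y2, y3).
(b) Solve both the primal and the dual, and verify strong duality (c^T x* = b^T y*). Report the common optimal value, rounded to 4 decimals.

The standard primal-dual pair for 'max c^T x s.t. A x <= b, x >= 0' is:
  Dual:  min b^T y  s.t.  A^T y >= c,  y >= 0.

So the dual LP is:
  minimize  11y1 + 7y2 + 14y3
  subject to:
    y1 + y3 >= 3
    y2 + 4y3 >= 4
    y1, y2, y3 >= 0

Solving the primal: x* = (11, 0.75).
  primal value c^T x* = 36.
Solving the dual: y* = (2, 0, 1).
  dual value b^T y* = 36.
Strong duality: c^T x* = b^T y*. Confirmed.

36


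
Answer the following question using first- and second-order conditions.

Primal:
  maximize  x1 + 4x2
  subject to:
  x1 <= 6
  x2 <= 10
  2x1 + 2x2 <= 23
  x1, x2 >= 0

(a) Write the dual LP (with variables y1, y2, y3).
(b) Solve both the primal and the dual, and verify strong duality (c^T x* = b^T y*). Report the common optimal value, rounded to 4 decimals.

The standard primal-dual pair for 'max c^T x s.t. A x <= b, x >= 0' is:
  Dual:  min b^T y  s.t.  A^T y >= c,  y >= 0.

So the dual LP is:
  minimize  6y1 + 10y2 + 23y3
  subject to:
    y1 + 2y3 >= 1
    y2 + 2y3 >= 4
    y1, y2, y3 >= 0

Solving the primal: x* = (1.5, 10).
  primal value c^T x* = 41.5.
Solving the dual: y* = (0, 3, 0.5).
  dual value b^T y* = 41.5.
Strong duality: c^T x* = b^T y*. Confirmed.

41.5


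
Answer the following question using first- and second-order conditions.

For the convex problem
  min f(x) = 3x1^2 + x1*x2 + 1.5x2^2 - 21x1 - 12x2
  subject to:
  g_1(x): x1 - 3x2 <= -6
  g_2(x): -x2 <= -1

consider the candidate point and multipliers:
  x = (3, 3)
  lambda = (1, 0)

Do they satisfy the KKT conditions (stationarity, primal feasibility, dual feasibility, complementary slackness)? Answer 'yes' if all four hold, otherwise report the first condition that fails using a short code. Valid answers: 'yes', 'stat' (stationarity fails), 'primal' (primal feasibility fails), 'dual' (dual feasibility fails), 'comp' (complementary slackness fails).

Gradient of f: grad f(x) = Q x + c = (0, 0)
Constraint values g_i(x) = a_i^T x - b_i:
  g_1((3, 3)) = 0
  g_2((3, 3)) = -2
Stationarity residual: grad f(x) + sum_i lambda_i a_i = (1, -3)
  -> stationarity FAILS
Primal feasibility (all g_i <= 0): OK
Dual feasibility (all lambda_i >= 0): OK
Complementary slackness (lambda_i * g_i(x) = 0 for all i): OK

Verdict: the first failing condition is stationarity -> stat.

stat


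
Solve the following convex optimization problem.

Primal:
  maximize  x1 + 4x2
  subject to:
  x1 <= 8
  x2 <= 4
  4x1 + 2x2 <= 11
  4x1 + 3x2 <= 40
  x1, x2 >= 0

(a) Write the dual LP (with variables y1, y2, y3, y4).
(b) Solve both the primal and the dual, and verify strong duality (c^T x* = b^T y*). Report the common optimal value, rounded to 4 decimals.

The standard primal-dual pair for 'max c^T x s.t. A x <= b, x >= 0' is:
  Dual:  min b^T y  s.t.  A^T y >= c,  y >= 0.

So the dual LP is:
  minimize  8y1 + 4y2 + 11y3 + 40y4
  subject to:
    y1 + 4y3 + 4y4 >= 1
    y2 + 2y3 + 3y4 >= 4
    y1, y2, y3, y4 >= 0

Solving the primal: x* = (0.75, 4).
  primal value c^T x* = 16.75.
Solving the dual: y* = (0, 3.5, 0.25, 0).
  dual value b^T y* = 16.75.
Strong duality: c^T x* = b^T y*. Confirmed.

16.75


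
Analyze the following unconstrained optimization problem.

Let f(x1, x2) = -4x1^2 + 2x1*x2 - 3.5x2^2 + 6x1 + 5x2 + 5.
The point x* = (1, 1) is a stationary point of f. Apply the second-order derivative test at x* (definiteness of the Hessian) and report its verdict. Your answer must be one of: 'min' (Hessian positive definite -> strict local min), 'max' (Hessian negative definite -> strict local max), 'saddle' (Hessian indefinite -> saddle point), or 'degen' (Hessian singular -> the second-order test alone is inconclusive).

Compute the Hessian H = grad^2 f:
  H = [[-8, 2], [2, -7]]
Verify stationarity: grad f(x*) = H x* + g = (0, 0).
Eigenvalues of H: -9.5616, -5.4384.
Both eigenvalues < 0, so H is negative definite -> x* is a strict local max.

max


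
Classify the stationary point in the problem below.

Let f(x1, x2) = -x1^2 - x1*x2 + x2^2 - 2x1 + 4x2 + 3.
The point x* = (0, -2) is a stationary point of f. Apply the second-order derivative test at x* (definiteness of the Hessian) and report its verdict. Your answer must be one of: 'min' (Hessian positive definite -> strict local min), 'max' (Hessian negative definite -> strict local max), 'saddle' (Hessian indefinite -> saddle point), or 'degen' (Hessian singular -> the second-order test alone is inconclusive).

Compute the Hessian H = grad^2 f:
  H = [[-2, -1], [-1, 2]]
Verify stationarity: grad f(x*) = H x* + g = (0, 0).
Eigenvalues of H: -2.2361, 2.2361.
Eigenvalues have mixed signs, so H is indefinite -> x* is a saddle point.

saddle


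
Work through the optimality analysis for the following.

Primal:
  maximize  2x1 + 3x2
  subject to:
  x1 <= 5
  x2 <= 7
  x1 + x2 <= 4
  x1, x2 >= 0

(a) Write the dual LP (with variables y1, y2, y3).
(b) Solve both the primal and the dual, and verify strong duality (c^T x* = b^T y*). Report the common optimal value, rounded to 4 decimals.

The standard primal-dual pair for 'max c^T x s.t. A x <= b, x >= 0' is:
  Dual:  min b^T y  s.t.  A^T y >= c,  y >= 0.

So the dual LP is:
  minimize  5y1 + 7y2 + 4y3
  subject to:
    y1 + y3 >= 2
    y2 + y3 >= 3
    y1, y2, y3 >= 0

Solving the primal: x* = (0, 4).
  primal value c^T x* = 12.
Solving the dual: y* = (0, 0, 3).
  dual value b^T y* = 12.
Strong duality: c^T x* = b^T y*. Confirmed.

12


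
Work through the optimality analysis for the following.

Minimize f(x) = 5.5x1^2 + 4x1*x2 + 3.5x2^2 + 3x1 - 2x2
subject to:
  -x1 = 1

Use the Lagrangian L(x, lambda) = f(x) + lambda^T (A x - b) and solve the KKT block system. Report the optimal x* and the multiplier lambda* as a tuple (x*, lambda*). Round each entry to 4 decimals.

Form the Lagrangian:
  L(x, lambda) = (1/2) x^T Q x + c^T x + lambda^T (A x - b)
Stationarity (grad_x L = 0): Q x + c + A^T lambda = 0.
Primal feasibility: A x = b.

This gives the KKT block system:
  [ Q   A^T ] [ x     ]   [-c ]
  [ A    0  ] [ lambda ] = [ b ]

Solving the linear system:
  x*      = (-1, 0.8571)
  lambda* = (-4.5714)
  f(x*)   = -0.0714

x* = (-1, 0.8571), lambda* = (-4.5714)


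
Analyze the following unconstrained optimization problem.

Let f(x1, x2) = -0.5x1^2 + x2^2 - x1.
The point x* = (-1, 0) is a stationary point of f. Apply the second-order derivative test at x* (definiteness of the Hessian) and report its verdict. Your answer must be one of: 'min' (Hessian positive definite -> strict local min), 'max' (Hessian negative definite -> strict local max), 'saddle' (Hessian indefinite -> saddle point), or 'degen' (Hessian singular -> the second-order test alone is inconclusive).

Compute the Hessian H = grad^2 f:
  H = [[-1, 0], [0, 2]]
Verify stationarity: grad f(x*) = H x* + g = (0, 0).
Eigenvalues of H: -1, 2.
Eigenvalues have mixed signs, so H is indefinite -> x* is a saddle point.

saddle


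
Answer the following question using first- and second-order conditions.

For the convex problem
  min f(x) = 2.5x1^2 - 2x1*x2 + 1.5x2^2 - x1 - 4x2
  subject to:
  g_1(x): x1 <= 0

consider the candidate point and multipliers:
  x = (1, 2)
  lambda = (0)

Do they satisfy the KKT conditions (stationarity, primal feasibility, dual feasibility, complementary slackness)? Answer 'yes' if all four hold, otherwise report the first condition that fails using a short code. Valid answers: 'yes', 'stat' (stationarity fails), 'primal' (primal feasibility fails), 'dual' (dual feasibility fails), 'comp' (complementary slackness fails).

Gradient of f: grad f(x) = Q x + c = (0, 0)
Constraint values g_i(x) = a_i^T x - b_i:
  g_1((1, 2)) = 1
Stationarity residual: grad f(x) + sum_i lambda_i a_i = (0, 0)
  -> stationarity OK
Primal feasibility (all g_i <= 0): FAILS
Dual feasibility (all lambda_i >= 0): OK
Complementary slackness (lambda_i * g_i(x) = 0 for all i): OK

Verdict: the first failing condition is primal_feasibility -> primal.

primal


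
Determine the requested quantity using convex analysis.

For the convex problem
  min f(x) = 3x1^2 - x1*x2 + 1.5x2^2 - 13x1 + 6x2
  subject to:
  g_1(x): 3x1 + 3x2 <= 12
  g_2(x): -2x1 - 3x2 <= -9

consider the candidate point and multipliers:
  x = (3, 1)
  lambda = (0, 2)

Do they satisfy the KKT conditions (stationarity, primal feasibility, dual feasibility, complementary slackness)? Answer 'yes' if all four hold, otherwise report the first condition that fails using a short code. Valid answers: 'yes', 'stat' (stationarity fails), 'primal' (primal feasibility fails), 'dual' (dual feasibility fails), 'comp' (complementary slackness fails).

Gradient of f: grad f(x) = Q x + c = (4, 6)
Constraint values g_i(x) = a_i^T x - b_i:
  g_1((3, 1)) = 0
  g_2((3, 1)) = 0
Stationarity residual: grad f(x) + sum_i lambda_i a_i = (0, 0)
  -> stationarity OK
Primal feasibility (all g_i <= 0): OK
Dual feasibility (all lambda_i >= 0): OK
Complementary slackness (lambda_i * g_i(x) = 0 for all i): OK

Verdict: yes, KKT holds.

yes


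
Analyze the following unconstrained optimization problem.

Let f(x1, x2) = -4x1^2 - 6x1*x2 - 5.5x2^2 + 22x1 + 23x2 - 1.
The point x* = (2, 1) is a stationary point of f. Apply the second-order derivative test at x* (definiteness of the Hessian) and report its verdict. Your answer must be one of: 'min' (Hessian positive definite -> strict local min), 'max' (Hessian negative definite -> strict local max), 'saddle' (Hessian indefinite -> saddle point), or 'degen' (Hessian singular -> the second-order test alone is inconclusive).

Compute the Hessian H = grad^2 f:
  H = [[-8, -6], [-6, -11]]
Verify stationarity: grad f(x*) = H x* + g = (0, 0).
Eigenvalues of H: -15.6847, -3.3153.
Both eigenvalues < 0, so H is negative definite -> x* is a strict local max.

max


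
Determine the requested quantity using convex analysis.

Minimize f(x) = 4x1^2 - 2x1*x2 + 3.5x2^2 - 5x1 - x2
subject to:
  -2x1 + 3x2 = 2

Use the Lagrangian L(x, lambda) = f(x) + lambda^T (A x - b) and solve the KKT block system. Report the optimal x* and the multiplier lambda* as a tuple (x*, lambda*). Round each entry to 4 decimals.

Form the Lagrangian:
  L(x, lambda) = (1/2) x^T Q x + c^T x + lambda^T (A x - b)
Stationarity (grad_x L = 0): Q x + c + A^T lambda = 0.
Primal feasibility: A x = b.

This gives the KKT block system:
  [ Q   A^T ] [ x     ]   [-c ]
  [ A    0  ] [ lambda ] = [ b ]

Solving the linear system:
  x*      = (0.4605, 0.9737)
  lambda* = (-1.6316)
  f(x*)   = -0.0066

x* = (0.4605, 0.9737), lambda* = (-1.6316)


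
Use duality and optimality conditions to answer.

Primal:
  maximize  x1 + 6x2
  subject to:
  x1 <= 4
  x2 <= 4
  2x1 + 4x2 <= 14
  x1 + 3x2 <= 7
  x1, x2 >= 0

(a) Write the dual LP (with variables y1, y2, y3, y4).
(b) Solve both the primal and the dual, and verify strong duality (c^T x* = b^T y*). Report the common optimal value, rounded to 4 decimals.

The standard primal-dual pair for 'max c^T x s.t. A x <= b, x >= 0' is:
  Dual:  min b^T y  s.t.  A^T y >= c,  y >= 0.

So the dual LP is:
  minimize  4y1 + 4y2 + 14y3 + 7y4
  subject to:
    y1 + 2y3 + y4 >= 1
    y2 + 4y3 + 3y4 >= 6
    y1, y2, y3, y4 >= 0

Solving the primal: x* = (0, 2.3333).
  primal value c^T x* = 14.
Solving the dual: y* = (0, 0, 0, 2).
  dual value b^T y* = 14.
Strong duality: c^T x* = b^T y*. Confirmed.

14


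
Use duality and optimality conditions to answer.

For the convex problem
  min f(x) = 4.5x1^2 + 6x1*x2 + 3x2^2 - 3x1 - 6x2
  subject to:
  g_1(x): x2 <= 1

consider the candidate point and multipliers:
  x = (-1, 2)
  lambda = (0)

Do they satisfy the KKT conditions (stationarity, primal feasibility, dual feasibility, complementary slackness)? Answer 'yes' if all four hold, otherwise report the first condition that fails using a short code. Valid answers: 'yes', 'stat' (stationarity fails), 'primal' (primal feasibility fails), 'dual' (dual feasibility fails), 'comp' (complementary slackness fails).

Gradient of f: grad f(x) = Q x + c = (0, 0)
Constraint values g_i(x) = a_i^T x - b_i:
  g_1((-1, 2)) = 1
Stationarity residual: grad f(x) + sum_i lambda_i a_i = (0, 0)
  -> stationarity OK
Primal feasibility (all g_i <= 0): FAILS
Dual feasibility (all lambda_i >= 0): OK
Complementary slackness (lambda_i * g_i(x) = 0 for all i): OK

Verdict: the first failing condition is primal_feasibility -> primal.

primal


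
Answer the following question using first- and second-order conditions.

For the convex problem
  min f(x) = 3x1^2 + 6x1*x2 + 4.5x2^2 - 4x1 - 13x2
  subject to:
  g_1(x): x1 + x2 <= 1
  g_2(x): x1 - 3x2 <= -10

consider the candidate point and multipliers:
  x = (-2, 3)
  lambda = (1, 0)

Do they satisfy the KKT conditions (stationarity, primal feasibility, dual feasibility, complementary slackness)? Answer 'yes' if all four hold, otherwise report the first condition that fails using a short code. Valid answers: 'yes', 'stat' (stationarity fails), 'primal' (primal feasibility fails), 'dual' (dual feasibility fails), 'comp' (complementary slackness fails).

Gradient of f: grad f(x) = Q x + c = (2, 2)
Constraint values g_i(x) = a_i^T x - b_i:
  g_1((-2, 3)) = 0
  g_2((-2, 3)) = -1
Stationarity residual: grad f(x) + sum_i lambda_i a_i = (3, 3)
  -> stationarity FAILS
Primal feasibility (all g_i <= 0): OK
Dual feasibility (all lambda_i >= 0): OK
Complementary slackness (lambda_i * g_i(x) = 0 for all i): OK

Verdict: the first failing condition is stationarity -> stat.

stat


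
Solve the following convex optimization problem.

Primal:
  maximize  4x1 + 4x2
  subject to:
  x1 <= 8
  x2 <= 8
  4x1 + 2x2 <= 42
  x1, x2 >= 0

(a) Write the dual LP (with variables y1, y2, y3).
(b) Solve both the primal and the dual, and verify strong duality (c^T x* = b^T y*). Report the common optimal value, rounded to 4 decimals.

The standard primal-dual pair for 'max c^T x s.t. A x <= b, x >= 0' is:
  Dual:  min b^T y  s.t.  A^T y >= c,  y >= 0.

So the dual LP is:
  minimize  8y1 + 8y2 + 42y3
  subject to:
    y1 + 4y3 >= 4
    y2 + 2y3 >= 4
    y1, y2, y3 >= 0

Solving the primal: x* = (6.5, 8).
  primal value c^T x* = 58.
Solving the dual: y* = (0, 2, 1).
  dual value b^T y* = 58.
Strong duality: c^T x* = b^T y*. Confirmed.

58
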